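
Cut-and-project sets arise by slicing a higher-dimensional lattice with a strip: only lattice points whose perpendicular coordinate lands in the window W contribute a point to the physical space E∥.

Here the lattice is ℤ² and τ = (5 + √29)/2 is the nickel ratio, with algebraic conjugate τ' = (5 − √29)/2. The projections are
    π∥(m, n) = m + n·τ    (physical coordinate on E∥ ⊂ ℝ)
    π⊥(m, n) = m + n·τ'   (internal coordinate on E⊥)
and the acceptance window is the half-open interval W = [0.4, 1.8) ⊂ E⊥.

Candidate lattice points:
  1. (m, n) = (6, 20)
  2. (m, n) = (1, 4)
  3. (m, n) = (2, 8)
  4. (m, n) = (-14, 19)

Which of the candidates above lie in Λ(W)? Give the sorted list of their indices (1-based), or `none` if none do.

3

τ' = (5−√29)/2 ≈ -0.192582.
candidate 1: (m,n)=(6,20) → π∥ = 6+20·τ ≈ 109.851648, π⊥ = 6+20·τ' ≈ 2.148352 ∉ [0.4, 1.8) ⇒ out
candidate 2: (m,n)=(1,4) → π∥ = 1+4·τ ≈ 21.770330, π⊥ = 1+4·τ' ≈ 0.229670 ∉ [0.4, 1.8) ⇒ out
candidate 3: (m,n)=(2,8) → π∥ = 2+8·τ ≈ 43.540659, π⊥ = 2+8·τ' ≈ 0.459341 ∈ [0.4, 1.8) ⇒ IN Λ
candidate 4: (m,n)=(-14,19) → π∥ = -14+19·τ ≈ 84.659066, π⊥ = -14+19·τ' ≈ -17.659066 ∉ [0.4, 1.8) ⇒ out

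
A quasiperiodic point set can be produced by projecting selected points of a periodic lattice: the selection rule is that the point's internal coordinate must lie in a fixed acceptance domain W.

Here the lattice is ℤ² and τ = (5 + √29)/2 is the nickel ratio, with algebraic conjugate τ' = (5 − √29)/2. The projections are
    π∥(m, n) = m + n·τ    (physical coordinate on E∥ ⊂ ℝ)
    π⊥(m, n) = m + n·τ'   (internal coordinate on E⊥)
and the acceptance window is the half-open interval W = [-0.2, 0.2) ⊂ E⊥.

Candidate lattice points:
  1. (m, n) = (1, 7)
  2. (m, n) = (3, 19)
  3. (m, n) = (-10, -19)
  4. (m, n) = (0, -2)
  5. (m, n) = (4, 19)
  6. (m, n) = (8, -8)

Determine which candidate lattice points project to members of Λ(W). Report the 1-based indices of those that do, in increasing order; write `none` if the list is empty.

none

τ' = (5−√29)/2 ≈ -0.19258.
candidate 1: (m,n)=(1,7) → π∥ = 1+7·τ ≈ 37.34808, π⊥ = 1+7·τ' ≈ -0.34808 ∉ [-0.2, 0.2) ⇒ out
candidate 2: (m,n)=(3,19) → π∥ = 3+19·τ ≈ 101.65907, π⊥ = 3+19·τ' ≈ -0.65907 ∉ [-0.2, 0.2) ⇒ out
candidate 3: (m,n)=(-10,-19) → π∥ = -10-19·τ ≈ -108.65907, π⊥ = -10-19·τ' ≈ -6.34093 ∉ [-0.2, 0.2) ⇒ out
candidate 4: (m,n)=(0,-2) → π∥ = 0-2·τ ≈ -10.38516, π⊥ = 0-2·τ' ≈ 0.38516 ∉ [-0.2, 0.2) ⇒ out
candidate 5: (m,n)=(4,19) → π∥ = 4+19·τ ≈ 102.65907, π⊥ = 4+19·τ' ≈ 0.34093 ∉ [-0.2, 0.2) ⇒ out
candidate 6: (m,n)=(8,-8) → π∥ = 8-8·τ ≈ -33.54066, π⊥ = 8-8·τ' ≈ 9.54066 ∉ [-0.2, 0.2) ⇒ out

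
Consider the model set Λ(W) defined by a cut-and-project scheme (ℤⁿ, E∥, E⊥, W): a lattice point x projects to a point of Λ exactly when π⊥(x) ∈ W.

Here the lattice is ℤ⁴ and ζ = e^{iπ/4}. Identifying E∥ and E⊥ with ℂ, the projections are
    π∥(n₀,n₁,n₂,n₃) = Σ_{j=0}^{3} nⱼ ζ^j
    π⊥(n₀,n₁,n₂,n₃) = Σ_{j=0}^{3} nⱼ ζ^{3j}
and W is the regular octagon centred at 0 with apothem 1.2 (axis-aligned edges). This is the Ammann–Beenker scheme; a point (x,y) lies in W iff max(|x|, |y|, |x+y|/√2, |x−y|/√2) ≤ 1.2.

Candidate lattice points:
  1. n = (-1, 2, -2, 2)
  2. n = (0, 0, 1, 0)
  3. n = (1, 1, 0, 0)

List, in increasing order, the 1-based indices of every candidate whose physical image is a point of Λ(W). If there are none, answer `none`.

2, 3

Internal map: ζ^{3j} for j=0..3 gives (1,0), (−√2/2,√2/2), (0,−1), (√2/2,√2/2).
candidate 1: n = (-1, 2, -2, 2) → π⊥ ≈ (-1.0000, +4.8284); max(|x|,|y|,|x±y|/√2) = 4.8284 > 1.2 ⇒ ∉ W
candidate 2: n = (0, 0, 1, 0) → π⊥ ≈ (+0.0000, -1.0000); max(|x|,|y|,|x±y|/√2) = 1.0000 ≤ 1.2 ⇒ ∈ W
candidate 3: n = (1, 1, 0, 0) → π⊥ ≈ (+0.2929, +0.7071); max(|x|,|y|,|x±y|/√2) = 0.7071 ≤ 1.2 ⇒ ∈ W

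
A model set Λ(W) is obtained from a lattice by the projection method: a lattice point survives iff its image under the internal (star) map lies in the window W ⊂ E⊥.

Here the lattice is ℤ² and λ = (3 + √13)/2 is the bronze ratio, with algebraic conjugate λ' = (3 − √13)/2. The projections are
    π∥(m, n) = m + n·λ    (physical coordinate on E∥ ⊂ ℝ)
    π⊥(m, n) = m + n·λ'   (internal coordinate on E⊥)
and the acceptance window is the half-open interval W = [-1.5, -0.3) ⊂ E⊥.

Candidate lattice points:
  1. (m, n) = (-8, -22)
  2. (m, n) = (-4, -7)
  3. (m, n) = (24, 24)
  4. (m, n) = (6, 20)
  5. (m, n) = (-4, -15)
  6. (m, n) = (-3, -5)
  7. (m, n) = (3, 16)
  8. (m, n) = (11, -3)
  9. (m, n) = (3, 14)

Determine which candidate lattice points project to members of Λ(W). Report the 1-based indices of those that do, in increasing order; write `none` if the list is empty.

1, 6, 9

λ' = (3−√13)/2 ≈ -0.30278.
candidate 1: (m,n)=(-8,-22) → π∥ = -8-22·λ ≈ -80.66106, π⊥ = -8-22·λ' ≈ -1.33894 ∈ [-1.5, -0.3) ⇒ IN Λ
candidate 2: (m,n)=(-4,-7) → π∥ = -4-7·λ ≈ -27.11943, π⊥ = -4-7·λ' ≈ -1.88057 ∉ [-1.5, -0.3) ⇒ out
candidate 3: (m,n)=(24,24) → π∥ = 24+24·λ ≈ 103.26662, π⊥ = 24+24·λ' ≈ 16.73338 ∉ [-1.5, -0.3) ⇒ out
candidate 4: (m,n)=(6,20) → π∥ = 6+20·λ ≈ 72.05551, π⊥ = 6+20·λ' ≈ -0.05551 ∉ [-1.5, -0.3) ⇒ out
candidate 5: (m,n)=(-4,-15) → π∥ = -4-15·λ ≈ -53.54163, π⊥ = -4-15·λ' ≈ 0.54163 ∉ [-1.5, -0.3) ⇒ out
candidate 6: (m,n)=(-3,-5) → π∥ = -3-5·λ ≈ -19.51388, π⊥ = -3-5·λ' ≈ -1.48612 ∈ [-1.5, -0.3) ⇒ IN Λ
candidate 7: (m,n)=(3,16) → π∥ = 3+16·λ ≈ 55.84441, π⊥ = 3+16·λ' ≈ -1.84441 ∉ [-1.5, -0.3) ⇒ out
candidate 8: (m,n)=(11,-3) → π∥ = 11-3·λ ≈ 1.09167, π⊥ = 11-3·λ' ≈ 11.90833 ∉ [-1.5, -0.3) ⇒ out
candidate 9: (m,n)=(3,14) → π∥ = 3+14·λ ≈ 49.23886, π⊥ = 3+14·λ' ≈ -1.23886 ∈ [-1.5, -0.3) ⇒ IN Λ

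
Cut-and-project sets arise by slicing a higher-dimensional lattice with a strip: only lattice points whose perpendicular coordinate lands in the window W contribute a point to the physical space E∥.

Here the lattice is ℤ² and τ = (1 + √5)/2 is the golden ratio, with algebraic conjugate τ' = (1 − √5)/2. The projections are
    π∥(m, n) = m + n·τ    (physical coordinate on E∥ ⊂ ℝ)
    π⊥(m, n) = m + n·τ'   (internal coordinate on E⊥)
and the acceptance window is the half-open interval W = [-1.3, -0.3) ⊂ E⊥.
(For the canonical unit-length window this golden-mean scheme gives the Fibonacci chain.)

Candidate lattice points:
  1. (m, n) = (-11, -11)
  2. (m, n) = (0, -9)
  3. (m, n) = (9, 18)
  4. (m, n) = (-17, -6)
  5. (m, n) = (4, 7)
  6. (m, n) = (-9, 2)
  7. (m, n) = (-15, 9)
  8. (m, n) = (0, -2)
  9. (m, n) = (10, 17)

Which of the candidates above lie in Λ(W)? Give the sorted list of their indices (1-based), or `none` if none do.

Compute τ' = (1−√5)/2 = -0.6180, so π⊥(m,n) = m -0.6180·n.
[1] lift (-11,-11): star map gives -4.2016; window check -1.3 ≤ -4.2016 < -0.3 is false → out
[2] lift (0,-9): star map gives 5.5623; window check -1.3 ≤ 5.5623 < -0.3 is false → out
[3] lift (9,18): star map gives -2.1246; window check -1.3 ≤ -2.1246 < -0.3 is false → out
[4] lift (-17,-6): star map gives -13.2918; window check -1.3 ≤ -13.2918 < -0.3 is false → out
[5] lift (4,7): star map gives -0.3262; window check -1.3 ≤ -0.3262 < -0.3 is true → IN Λ
[6] lift (-9,2): star map gives -10.2361; window check -1.3 ≤ -10.2361 < -0.3 is false → out
[7] lift (-15,9): star map gives -20.5623; window check -1.3 ≤ -20.5623 < -0.3 is false → out
[8] lift (0,-2): star map gives 1.2361; window check -1.3 ≤ 1.2361 < -0.3 is false → out
[9] lift (10,17): star map gives -0.5066; window check -1.3 ≤ -0.5066 < -0.3 is true → IN Λ

5, 9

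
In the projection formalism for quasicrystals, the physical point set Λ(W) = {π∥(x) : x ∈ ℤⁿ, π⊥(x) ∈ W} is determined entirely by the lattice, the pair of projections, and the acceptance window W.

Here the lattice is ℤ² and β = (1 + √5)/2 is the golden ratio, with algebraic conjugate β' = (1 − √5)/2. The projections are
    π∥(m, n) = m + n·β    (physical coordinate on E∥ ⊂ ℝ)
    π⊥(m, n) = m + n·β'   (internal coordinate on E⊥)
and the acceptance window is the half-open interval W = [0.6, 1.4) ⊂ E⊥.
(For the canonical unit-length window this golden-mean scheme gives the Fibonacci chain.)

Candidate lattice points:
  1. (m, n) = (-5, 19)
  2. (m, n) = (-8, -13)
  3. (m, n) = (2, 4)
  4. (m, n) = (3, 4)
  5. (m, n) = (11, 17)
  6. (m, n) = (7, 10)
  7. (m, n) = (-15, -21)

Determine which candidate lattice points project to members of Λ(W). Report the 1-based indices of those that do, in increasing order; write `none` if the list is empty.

6

β' = (1−√5)/2 ≈ -0.61803.
[1] lift (-5,19): star map gives -16.74265; window check 0.6 ≤ -16.74265 < 1.4 is false → out
[2] lift (-8,-13): star map gives 0.03444; window check 0.6 ≤ 0.03444 < 1.4 is false → out
[3] lift (2,4): star map gives -0.47214; window check 0.6 ≤ -0.47214 < 1.4 is false → out
[4] lift (3,4): star map gives 0.52786; window check 0.6 ≤ 0.52786 < 1.4 is false → out
[5] lift (11,17): star map gives 0.49342; window check 0.6 ≤ 0.49342 < 1.4 is false → out
[6] lift (7,10): star map gives 0.81966; window check 0.6 ≤ 0.81966 < 1.4 is true → IN Λ
[7] lift (-15,-21): star map gives -2.02129; window check 0.6 ≤ -2.02129 < 1.4 is false → out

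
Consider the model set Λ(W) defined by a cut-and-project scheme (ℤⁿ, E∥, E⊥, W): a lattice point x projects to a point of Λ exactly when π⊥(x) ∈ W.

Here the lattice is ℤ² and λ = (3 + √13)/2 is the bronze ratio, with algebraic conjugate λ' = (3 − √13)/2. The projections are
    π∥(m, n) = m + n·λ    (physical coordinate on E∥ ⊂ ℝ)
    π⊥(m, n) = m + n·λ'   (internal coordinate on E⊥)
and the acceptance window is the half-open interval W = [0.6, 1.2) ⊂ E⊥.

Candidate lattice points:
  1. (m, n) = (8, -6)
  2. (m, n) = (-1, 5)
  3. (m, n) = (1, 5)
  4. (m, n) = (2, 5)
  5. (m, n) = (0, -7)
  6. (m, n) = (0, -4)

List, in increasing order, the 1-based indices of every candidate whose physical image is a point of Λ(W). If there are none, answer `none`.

Compute λ' = (3−√13)/2 = -0.30278, so π⊥(m,n) = m -0.30278·n.
candidate 1: (m,n)=(8,-6) → π∥ = 8-6·λ ≈ -11.81665, π⊥ = 8-6·λ' ≈ 9.81665 ∉ [0.6, 1.2) ⇒ out
candidate 2: (m,n)=(-1,5) → π∥ = -1+5·λ ≈ 15.51388, π⊥ = -1+5·λ' ≈ -2.51388 ∉ [0.6, 1.2) ⇒ out
candidate 3: (m,n)=(1,5) → π∥ = 1+5·λ ≈ 17.51388, π⊥ = 1+5·λ' ≈ -0.51388 ∉ [0.6, 1.2) ⇒ out
candidate 4: (m,n)=(2,5) → π∥ = 2+5·λ ≈ 18.51388, π⊥ = 2+5·λ' ≈ 0.48612 ∉ [0.6, 1.2) ⇒ out
candidate 5: (m,n)=(0,-7) → π∥ = 0-7·λ ≈ -23.11943, π⊥ = 0-7·λ' ≈ 2.11943 ∉ [0.6, 1.2) ⇒ out
candidate 6: (m,n)=(0,-4) → π∥ = 0-4·λ ≈ -13.21110, π⊥ = 0-4·λ' ≈ 1.21110 ∉ [0.6, 1.2) ⇒ out

none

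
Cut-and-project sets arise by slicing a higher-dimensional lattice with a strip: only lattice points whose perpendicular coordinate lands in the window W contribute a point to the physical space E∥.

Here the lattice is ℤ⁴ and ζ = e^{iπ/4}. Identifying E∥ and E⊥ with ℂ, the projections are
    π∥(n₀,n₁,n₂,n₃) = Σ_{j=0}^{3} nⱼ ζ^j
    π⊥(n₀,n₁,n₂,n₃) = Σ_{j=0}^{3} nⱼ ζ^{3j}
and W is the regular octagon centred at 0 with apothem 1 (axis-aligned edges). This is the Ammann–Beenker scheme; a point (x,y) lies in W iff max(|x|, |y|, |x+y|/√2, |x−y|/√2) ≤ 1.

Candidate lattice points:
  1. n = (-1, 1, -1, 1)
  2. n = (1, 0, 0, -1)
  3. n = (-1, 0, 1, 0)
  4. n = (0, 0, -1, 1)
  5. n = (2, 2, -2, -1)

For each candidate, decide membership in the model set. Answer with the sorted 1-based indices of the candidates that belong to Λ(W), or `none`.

Internal map: ζ^{3j} for j=0..3 gives (1,0), (−√2/2,√2/2), (0,−1), (√2/2,√2/2).
#1 (-1, 1, -1, 1): internal (-1.00000, 2.41421); octagon support 2.41421 vs apothem 1 → ∉ W
#2 (1, 0, 0, -1): internal (0.29289, -0.70711); octagon support 0.70711 vs apothem 1 → ∈ W
#3 (-1, 0, 1, 0): internal (-1.00000, -1.00000); octagon support 1.41421 vs apothem 1 → ∉ W
#4 (0, 0, -1, 1): internal (0.70711, 1.70711); octagon support 1.70711 vs apothem 1 → ∉ W
#5 (2, 2, -2, -1): internal (-0.12132, 2.70711); octagon support 2.70711 vs apothem 1 → ∉ W

2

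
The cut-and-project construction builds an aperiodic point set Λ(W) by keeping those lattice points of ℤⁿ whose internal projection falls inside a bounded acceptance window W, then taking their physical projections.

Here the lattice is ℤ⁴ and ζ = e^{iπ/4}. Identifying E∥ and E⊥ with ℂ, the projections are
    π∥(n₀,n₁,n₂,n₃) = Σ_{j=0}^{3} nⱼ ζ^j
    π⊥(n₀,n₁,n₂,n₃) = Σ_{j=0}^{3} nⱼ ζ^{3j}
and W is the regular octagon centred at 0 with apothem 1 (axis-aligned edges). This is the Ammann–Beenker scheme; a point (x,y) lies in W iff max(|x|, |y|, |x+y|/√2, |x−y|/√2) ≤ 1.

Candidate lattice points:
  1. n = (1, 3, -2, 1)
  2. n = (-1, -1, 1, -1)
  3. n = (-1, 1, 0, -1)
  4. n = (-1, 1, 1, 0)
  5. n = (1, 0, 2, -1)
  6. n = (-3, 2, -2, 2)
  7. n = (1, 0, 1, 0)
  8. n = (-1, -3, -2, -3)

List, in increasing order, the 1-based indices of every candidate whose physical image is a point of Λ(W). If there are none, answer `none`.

π⊥(n) = n₀ + n₁ζ³ + n₂ζ⁶ + n₃ζ⁹ where ζ = e^{iπ/4}.
candidate 1: n = (1, 3, -2, 1) → π⊥ ≈ (-0.41421, +4.82843); max(|x|,|y|,|x±y|/√2) = 4.82843 > 1 ⇒ ∉ W
candidate 2: n = (-1, -1, 1, -1) → π⊥ ≈ (-1.00000, -2.41421); max(|x|,|y|,|x±y|/√2) = 2.41421 > 1 ⇒ ∉ W
candidate 3: n = (-1, 1, 0, -1) → π⊥ ≈ (-2.41421, +0.00000); max(|x|,|y|,|x±y|/√2) = 2.41421 > 1 ⇒ ∉ W
candidate 4: n = (-1, 1, 1, 0) → π⊥ ≈ (-1.70711, -0.29289); max(|x|,|y|,|x±y|/√2) = 1.70711 > 1 ⇒ ∉ W
candidate 5: n = (1, 0, 2, -1) → π⊥ ≈ (+0.29289, -2.70711); max(|x|,|y|,|x±y|/√2) = 2.70711 > 1 ⇒ ∉ W
candidate 6: n = (-3, 2, -2, 2) → π⊥ ≈ (-3.00000, +4.82843); max(|x|,|y|,|x±y|/√2) = 5.53553 > 1 ⇒ ∉ W
candidate 7: n = (1, 0, 1, 0) → π⊥ ≈ (+1.00000, -1.00000); max(|x|,|y|,|x±y|/√2) = 1.41421 > 1 ⇒ ∉ W
candidate 8: n = (-1, -3, -2, -3) → π⊥ ≈ (-1.00000, -2.24264); max(|x|,|y|,|x±y|/√2) = 2.29289 > 1 ⇒ ∉ W

none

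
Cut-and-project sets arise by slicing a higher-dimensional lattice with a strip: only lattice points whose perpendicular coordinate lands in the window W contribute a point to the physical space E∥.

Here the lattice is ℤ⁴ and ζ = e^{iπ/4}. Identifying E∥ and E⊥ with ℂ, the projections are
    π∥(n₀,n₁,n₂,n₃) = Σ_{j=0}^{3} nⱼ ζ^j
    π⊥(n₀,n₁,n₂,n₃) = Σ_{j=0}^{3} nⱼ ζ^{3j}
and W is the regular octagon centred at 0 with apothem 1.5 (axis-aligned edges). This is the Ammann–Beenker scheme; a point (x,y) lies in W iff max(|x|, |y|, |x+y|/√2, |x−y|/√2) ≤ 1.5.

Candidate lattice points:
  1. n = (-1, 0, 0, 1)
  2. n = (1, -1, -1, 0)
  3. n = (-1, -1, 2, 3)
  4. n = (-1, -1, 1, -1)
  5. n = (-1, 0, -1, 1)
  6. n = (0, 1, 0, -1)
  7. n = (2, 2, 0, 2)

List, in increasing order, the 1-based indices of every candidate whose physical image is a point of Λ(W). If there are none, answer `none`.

π⊥(n) = n₀ + n₁ζ³ + n₂ζ⁶ + n₃ζ⁹ where ζ = e^{iπ/4}.
#1 (-1, 0, 0, 1): internal (-0.292893, 0.707107); octagon support 0.707107 vs apothem 1.5 → ∈ W
#2 (1, -1, -1, 0): internal (1.707107, 0.292893); octagon support 1.707107 vs apothem 1.5 → ∉ W
#3 (-1, -1, 2, 3): internal (1.828427, -0.585786); octagon support 1.828427 vs apothem 1.5 → ∉ W
#4 (-1, -1, 1, -1): internal (-1.000000, -2.414214); octagon support 2.414214 vs apothem 1.5 → ∉ W
#5 (-1, 0, -1, 1): internal (-0.292893, 1.707107); octagon support 1.707107 vs apothem 1.5 → ∉ W
#6 (0, 1, 0, -1): internal (-1.414214, 0.000000); octagon support 1.414214 vs apothem 1.5 → ∈ W
#7 (2, 2, 0, 2): internal (2.000000, 2.828427); octagon support 3.414214 vs apothem 1.5 → ∉ W

1, 6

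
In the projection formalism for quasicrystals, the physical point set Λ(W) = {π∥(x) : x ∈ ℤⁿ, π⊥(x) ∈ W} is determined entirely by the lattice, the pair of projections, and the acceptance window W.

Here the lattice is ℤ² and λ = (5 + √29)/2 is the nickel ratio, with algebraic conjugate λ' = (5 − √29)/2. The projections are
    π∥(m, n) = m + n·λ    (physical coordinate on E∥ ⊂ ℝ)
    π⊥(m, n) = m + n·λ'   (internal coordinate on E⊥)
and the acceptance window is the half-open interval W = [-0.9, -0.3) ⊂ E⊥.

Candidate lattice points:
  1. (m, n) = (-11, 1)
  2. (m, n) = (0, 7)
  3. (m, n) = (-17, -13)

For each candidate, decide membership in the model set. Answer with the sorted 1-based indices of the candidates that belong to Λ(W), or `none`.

none

λ' = (5−√29)/2 ≈ -0.1926.
candidate 1: (m,n)=(-11,1) → π∥ = -11+1·λ ≈ -5.8074, π⊥ = -11+1·λ' ≈ -11.1926 ∉ [-0.9, -0.3) ⇒ out
candidate 2: (m,n)=(0,7) → π∥ = 0+7·λ ≈ 36.3481, π⊥ = 0+7·λ' ≈ -1.3481 ∉ [-0.9, -0.3) ⇒ out
candidate 3: (m,n)=(-17,-13) → π∥ = -17-13·λ ≈ -84.5036, π⊥ = -17-13·λ' ≈ -14.4964 ∉ [-0.9, -0.3) ⇒ out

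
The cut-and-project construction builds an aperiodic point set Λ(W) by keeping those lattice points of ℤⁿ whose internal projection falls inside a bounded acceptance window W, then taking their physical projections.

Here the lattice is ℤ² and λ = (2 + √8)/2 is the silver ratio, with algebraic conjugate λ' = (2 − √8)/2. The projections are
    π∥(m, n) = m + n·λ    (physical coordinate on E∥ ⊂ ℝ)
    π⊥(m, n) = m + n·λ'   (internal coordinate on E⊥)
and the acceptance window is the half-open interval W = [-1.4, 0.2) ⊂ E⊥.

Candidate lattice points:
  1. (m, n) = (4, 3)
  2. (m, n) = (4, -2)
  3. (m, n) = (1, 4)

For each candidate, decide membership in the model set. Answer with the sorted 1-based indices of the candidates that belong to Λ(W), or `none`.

3

Numerically λ ≈ 2.414214 and λ' = −1/λ ≈ -0.414214.
#1 (4,3): internal coord 4 + (3)·λ' = +2.757359; +2.757359 ∉ [-1.4, 0.2) → out
#2 (4,-2): internal coord 4 + (-2)·λ' = +4.828427; +4.828427 ∉ [-1.4, 0.2) → out
#3 (1,4): internal coord 1 + (4)·λ' = -0.656854; -0.656854 ∈ [-1.4, 0.2) → IN Λ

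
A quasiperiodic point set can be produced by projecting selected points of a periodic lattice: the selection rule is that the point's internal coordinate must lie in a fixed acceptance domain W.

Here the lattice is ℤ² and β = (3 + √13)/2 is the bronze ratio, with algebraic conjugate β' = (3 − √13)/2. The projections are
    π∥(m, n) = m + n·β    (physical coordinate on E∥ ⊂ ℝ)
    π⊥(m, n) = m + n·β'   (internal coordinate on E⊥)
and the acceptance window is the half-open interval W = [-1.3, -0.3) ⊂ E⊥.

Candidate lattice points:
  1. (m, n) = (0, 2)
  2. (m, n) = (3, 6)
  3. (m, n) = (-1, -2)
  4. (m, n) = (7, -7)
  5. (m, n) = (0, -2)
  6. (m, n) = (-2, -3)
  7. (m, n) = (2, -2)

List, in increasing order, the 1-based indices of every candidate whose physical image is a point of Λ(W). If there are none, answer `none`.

1, 3, 6

β' = (3−√13)/2 ≈ -0.3028.
candidate 1: (m,n)=(0,2) → π∥ = 0+2·β ≈ 6.6056, π⊥ = 0+2·β' ≈ -0.6056 ∈ [-1.3, -0.3) ⇒ IN Λ
candidate 2: (m,n)=(3,6) → π∥ = 3+6·β ≈ 22.8167, π⊥ = 3+6·β' ≈ 1.1833 ∉ [-1.3, -0.3) ⇒ out
candidate 3: (m,n)=(-1,-2) → π∥ = -1-2·β ≈ -7.6056, π⊥ = -1-2·β' ≈ -0.3944 ∈ [-1.3, -0.3) ⇒ IN Λ
candidate 4: (m,n)=(7,-7) → π∥ = 7-7·β ≈ -16.1194, π⊥ = 7-7·β' ≈ 9.1194 ∉ [-1.3, -0.3) ⇒ out
candidate 5: (m,n)=(0,-2) → π∥ = 0-2·β ≈ -6.6056, π⊥ = 0-2·β' ≈ 0.6056 ∉ [-1.3, -0.3) ⇒ out
candidate 6: (m,n)=(-2,-3) → π∥ = -2-3·β ≈ -11.9083, π⊥ = -2-3·β' ≈ -1.0917 ∈ [-1.3, -0.3) ⇒ IN Λ
candidate 7: (m,n)=(2,-2) → π∥ = 2-2·β ≈ -4.6056, π⊥ = 2-2·β' ≈ 2.6056 ∉ [-1.3, -0.3) ⇒ out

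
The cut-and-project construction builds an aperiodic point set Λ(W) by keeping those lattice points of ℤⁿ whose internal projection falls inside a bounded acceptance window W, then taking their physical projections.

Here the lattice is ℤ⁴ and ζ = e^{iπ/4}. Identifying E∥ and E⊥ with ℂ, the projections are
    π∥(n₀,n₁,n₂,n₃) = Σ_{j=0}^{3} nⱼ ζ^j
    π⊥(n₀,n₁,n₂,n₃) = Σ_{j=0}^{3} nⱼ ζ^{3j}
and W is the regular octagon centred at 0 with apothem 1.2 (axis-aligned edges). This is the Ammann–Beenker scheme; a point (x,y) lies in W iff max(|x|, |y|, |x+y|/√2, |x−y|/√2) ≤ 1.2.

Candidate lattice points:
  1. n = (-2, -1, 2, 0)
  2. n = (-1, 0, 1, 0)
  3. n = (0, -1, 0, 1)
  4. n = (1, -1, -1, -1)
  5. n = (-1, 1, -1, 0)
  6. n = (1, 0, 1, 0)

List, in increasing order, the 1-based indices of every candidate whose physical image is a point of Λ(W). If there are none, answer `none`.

4

π⊥(n) = n₀ + n₁ζ³ + n₂ζ⁶ + n₃ζ⁹ where ζ = e^{iπ/4}.
#1 (-2, -1, 2, 0): internal (-1.2929, -2.7071); octagon support 2.8284 vs apothem 1.2 → ∉ W
#2 (-1, 0, 1, 0): internal (-1.0000, -1.0000); octagon support 1.4142 vs apothem 1.2 → ∉ W
#3 (0, -1, 0, 1): internal (1.4142, 0.0000); octagon support 1.4142 vs apothem 1.2 → ∉ W
#4 (1, -1, -1, -1): internal (1.0000, -0.4142); octagon support 1.0000 vs apothem 1.2 → ∈ W
#5 (-1, 1, -1, 0): internal (-1.7071, 1.7071); octagon support 2.4142 vs apothem 1.2 → ∉ W
#6 (1, 0, 1, 0): internal (1.0000, -1.0000); octagon support 1.4142 vs apothem 1.2 → ∉ W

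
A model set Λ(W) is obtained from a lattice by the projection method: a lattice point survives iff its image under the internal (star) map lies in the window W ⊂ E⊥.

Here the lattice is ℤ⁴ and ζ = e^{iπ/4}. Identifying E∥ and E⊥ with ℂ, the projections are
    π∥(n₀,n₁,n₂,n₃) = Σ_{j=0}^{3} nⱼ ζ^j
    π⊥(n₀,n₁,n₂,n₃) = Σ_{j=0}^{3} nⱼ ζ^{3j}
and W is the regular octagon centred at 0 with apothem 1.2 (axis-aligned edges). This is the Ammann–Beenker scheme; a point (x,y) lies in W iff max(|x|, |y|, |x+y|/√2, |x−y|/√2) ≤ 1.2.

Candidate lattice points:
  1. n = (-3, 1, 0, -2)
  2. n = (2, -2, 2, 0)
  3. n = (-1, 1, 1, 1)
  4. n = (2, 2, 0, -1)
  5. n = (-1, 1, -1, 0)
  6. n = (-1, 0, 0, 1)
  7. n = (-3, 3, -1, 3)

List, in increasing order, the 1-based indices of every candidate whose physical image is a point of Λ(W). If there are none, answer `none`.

With ζ = e^{iπ/4} the internal vectors are ζ^0,ζ^3,ζ^6,ζ^9.
#1 (-3, 1, 0, -2): internal (-5.121320, -0.707107); octagon support 5.121320 vs apothem 1.2 → ∉ W
#2 (2, -2, 2, 0): internal (3.414214, -3.414214); octagon support 4.828427 vs apothem 1.2 → ∉ W
#3 (-1, 1, 1, 1): internal (-1.000000, 0.414214); octagon support 1.000000 vs apothem 1.2 → ∈ W
#4 (2, 2, 0, -1): internal (-0.121320, 0.707107); octagon support 0.707107 vs apothem 1.2 → ∈ W
#5 (-1, 1, -1, 0): internal (-1.707107, 1.707107); octagon support 2.414214 vs apothem 1.2 → ∉ W
#6 (-1, 0, 0, 1): internal (-0.292893, 0.707107); octagon support 0.707107 vs apothem 1.2 → ∈ W
#7 (-3, 3, -1, 3): internal (-3.000000, 5.242641); octagon support 5.828427 vs apothem 1.2 → ∉ W

3, 4, 6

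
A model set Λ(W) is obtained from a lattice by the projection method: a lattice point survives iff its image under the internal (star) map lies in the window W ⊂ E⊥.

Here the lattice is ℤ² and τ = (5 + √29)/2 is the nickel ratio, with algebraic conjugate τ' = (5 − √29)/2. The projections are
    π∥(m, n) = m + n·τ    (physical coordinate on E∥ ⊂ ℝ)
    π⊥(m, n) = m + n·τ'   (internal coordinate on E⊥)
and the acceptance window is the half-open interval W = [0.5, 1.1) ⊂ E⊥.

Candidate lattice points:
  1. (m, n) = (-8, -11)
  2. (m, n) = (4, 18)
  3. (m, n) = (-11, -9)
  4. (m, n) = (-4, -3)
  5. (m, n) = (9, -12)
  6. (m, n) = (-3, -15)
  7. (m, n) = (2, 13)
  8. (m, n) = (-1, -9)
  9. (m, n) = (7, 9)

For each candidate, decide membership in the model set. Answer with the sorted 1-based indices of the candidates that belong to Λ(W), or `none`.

τ' = (5−√29)/2 ≈ -0.192582.
candidate 1: (m,n)=(-8,-11) → π∥ = -8-11·τ ≈ -65.118406, π⊥ = -8-11·τ' ≈ -5.881594 ∉ [0.5, 1.1) ⇒ out
candidate 2: (m,n)=(4,18) → π∥ = 4+18·τ ≈ 97.466483, π⊥ = 4+18·τ' ≈ 0.533517 ∈ [0.5, 1.1) ⇒ IN Λ
candidate 3: (m,n)=(-11,-9) → π∥ = -11-9·τ ≈ -57.733242, π⊥ = -11-9·τ' ≈ -9.266758 ∉ [0.5, 1.1) ⇒ out
candidate 4: (m,n)=(-4,-3) → π∥ = -4-3·τ ≈ -19.577747, π⊥ = -4-3·τ' ≈ -3.422253 ∉ [0.5, 1.1) ⇒ out
candidate 5: (m,n)=(9,-12) → π∥ = 9-12·τ ≈ -53.310989, π⊥ = 9-12·τ' ≈ 11.310989 ∉ [0.5, 1.1) ⇒ out
candidate 6: (m,n)=(-3,-15) → π∥ = -3-15·τ ≈ -80.888736, π⊥ = -3-15·τ' ≈ -0.111264 ∉ [0.5, 1.1) ⇒ out
candidate 7: (m,n)=(2,13) → π∥ = 2+13·τ ≈ 69.503571, π⊥ = 2+13·τ' ≈ -0.503571 ∉ [0.5, 1.1) ⇒ out
candidate 8: (m,n)=(-1,-9) → π∥ = -1-9·τ ≈ -47.733242, π⊥ = -1-9·τ' ≈ 0.733242 ∈ [0.5, 1.1) ⇒ IN Λ
candidate 9: (m,n)=(7,9) → π∥ = 7+9·τ ≈ 53.733242, π⊥ = 7+9·τ' ≈ 5.266758 ∉ [0.5, 1.1) ⇒ out

2, 8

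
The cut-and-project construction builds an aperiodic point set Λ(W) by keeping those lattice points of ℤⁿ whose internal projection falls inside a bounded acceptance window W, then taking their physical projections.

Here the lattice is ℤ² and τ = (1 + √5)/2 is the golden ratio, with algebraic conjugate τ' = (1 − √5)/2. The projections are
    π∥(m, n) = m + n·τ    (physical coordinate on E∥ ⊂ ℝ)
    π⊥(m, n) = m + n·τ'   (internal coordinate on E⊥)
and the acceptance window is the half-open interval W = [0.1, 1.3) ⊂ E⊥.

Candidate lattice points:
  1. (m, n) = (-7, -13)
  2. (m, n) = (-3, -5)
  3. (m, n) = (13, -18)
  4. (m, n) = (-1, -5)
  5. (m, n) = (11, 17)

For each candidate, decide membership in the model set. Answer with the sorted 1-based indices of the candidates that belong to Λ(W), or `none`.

1, 5

τ' = (1−√5)/2 ≈ -0.6180.
[1] lift (-7,-13): star map gives 1.0344; window check 0.1 ≤ 1.0344 < 1.3 is true → IN Λ
[2] lift (-3,-5): star map gives 0.0902; window check 0.1 ≤ 0.0902 < 1.3 is false → out
[3] lift (13,-18): star map gives 24.1246; window check 0.1 ≤ 24.1246 < 1.3 is false → out
[4] lift (-1,-5): star map gives 2.0902; window check 0.1 ≤ 2.0902 < 1.3 is false → out
[5] lift (11,17): star map gives 0.4934; window check 0.1 ≤ 0.4934 < 1.3 is true → IN Λ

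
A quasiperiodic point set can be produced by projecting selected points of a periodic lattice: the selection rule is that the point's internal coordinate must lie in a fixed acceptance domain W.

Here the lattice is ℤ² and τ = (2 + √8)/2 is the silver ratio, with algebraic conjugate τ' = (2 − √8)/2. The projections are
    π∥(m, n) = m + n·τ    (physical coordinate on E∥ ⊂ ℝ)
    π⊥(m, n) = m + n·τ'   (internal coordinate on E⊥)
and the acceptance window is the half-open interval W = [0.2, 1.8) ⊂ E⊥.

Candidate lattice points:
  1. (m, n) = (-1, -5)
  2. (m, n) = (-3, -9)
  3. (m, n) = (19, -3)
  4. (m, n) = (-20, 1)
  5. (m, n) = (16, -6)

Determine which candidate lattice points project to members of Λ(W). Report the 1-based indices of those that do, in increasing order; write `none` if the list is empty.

1, 2

Compute τ' = (2−√8)/2 = -0.414214, so π⊥(m,n) = m -0.414214·n.
[1] lift (-1,-5): star map gives 1.071068; window check 0.2 ≤ 1.071068 < 1.8 is true → IN Λ
[2] lift (-3,-9): star map gives 0.727922; window check 0.2 ≤ 0.727922 < 1.8 is true → IN Λ
[3] lift (19,-3): star map gives 20.242641; window check 0.2 ≤ 20.242641 < 1.8 is false → out
[4] lift (-20,1): star map gives -20.414214; window check 0.2 ≤ -20.414214 < 1.8 is false → out
[5] lift (16,-6): star map gives 18.485281; window check 0.2 ≤ 18.485281 < 1.8 is false → out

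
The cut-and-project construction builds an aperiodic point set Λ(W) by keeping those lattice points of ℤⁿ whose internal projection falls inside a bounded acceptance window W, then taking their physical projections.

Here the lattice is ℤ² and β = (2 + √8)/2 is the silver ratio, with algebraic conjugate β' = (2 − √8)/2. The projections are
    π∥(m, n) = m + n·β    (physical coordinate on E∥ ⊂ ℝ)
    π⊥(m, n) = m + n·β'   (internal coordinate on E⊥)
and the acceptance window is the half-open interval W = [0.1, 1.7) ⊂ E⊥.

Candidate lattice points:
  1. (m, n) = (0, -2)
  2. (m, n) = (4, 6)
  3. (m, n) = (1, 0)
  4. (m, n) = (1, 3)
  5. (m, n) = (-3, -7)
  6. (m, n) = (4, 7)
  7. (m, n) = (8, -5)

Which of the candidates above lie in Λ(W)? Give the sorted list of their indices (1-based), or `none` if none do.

1, 2, 3, 6

β' = (2−√8)/2 ≈ -0.414214.
candidate 1: (m,n)=(0,-2) → π∥ = 0-2·β ≈ -4.828427, π⊥ = 0-2·β' ≈ 0.828427 ∈ [0.1, 1.7) ⇒ IN Λ
candidate 2: (m,n)=(4,6) → π∥ = 4+6·β ≈ 18.485281, π⊥ = 4+6·β' ≈ 1.514719 ∈ [0.1, 1.7) ⇒ IN Λ
candidate 3: (m,n)=(1,0) → π∥ = 1+0·β ≈ 1.000000, π⊥ = 1+0·β' ≈ 1.000000 ∈ [0.1, 1.7) ⇒ IN Λ
candidate 4: (m,n)=(1,3) → π∥ = 1+3·β ≈ 8.242641, π⊥ = 1+3·β' ≈ -0.242641 ∉ [0.1, 1.7) ⇒ out
candidate 5: (m,n)=(-3,-7) → π∥ = -3-7·β ≈ -19.899495, π⊥ = -3-7·β' ≈ -0.100505 ∉ [0.1, 1.7) ⇒ out
candidate 6: (m,n)=(4,7) → π∥ = 4+7·β ≈ 20.899495, π⊥ = 4+7·β' ≈ 1.100505 ∈ [0.1, 1.7) ⇒ IN Λ
candidate 7: (m,n)=(8,-5) → π∥ = 8-5·β ≈ -4.071068, π⊥ = 8-5·β' ≈ 10.071068 ∉ [0.1, 1.7) ⇒ out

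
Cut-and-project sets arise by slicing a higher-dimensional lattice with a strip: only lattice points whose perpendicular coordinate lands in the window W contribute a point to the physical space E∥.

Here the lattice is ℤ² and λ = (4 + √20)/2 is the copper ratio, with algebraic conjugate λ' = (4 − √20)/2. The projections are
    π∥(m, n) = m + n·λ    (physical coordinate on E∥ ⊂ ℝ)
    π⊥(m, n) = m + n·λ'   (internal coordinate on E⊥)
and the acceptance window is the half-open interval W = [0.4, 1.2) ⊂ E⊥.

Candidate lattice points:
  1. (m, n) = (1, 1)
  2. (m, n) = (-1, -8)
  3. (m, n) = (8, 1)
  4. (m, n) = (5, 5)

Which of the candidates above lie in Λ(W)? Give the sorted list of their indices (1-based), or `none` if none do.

λ' = (4−√20)/2 ≈ -0.23607.
[1] lift (1,1): star map gives 0.76393; window check 0.4 ≤ 0.76393 < 1.2 is true → IN Λ
[2] lift (-1,-8): star map gives 0.88854; window check 0.4 ≤ 0.88854 < 1.2 is true → IN Λ
[3] lift (8,1): star map gives 7.76393; window check 0.4 ≤ 7.76393 < 1.2 is false → out
[4] lift (5,5): star map gives 3.81966; window check 0.4 ≤ 3.81966 < 1.2 is false → out

1, 2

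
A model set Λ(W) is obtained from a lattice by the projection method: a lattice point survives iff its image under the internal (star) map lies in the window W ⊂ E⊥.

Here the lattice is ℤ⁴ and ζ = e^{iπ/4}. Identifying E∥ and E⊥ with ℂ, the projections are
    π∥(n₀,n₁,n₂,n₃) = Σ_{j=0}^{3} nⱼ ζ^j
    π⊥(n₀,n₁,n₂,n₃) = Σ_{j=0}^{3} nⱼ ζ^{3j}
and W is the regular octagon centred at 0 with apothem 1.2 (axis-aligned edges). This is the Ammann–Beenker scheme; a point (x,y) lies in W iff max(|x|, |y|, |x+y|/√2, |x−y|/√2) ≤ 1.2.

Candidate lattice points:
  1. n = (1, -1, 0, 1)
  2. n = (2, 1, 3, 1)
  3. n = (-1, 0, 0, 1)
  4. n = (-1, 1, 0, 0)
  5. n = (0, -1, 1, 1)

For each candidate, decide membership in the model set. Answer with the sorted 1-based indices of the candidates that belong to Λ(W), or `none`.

3

π⊥(n) = n₀ + n₁ζ³ + n₂ζ⁶ + n₃ζ⁹ where ζ = e^{iπ/4}.
candidate 1: n = (1, -1, 0, 1) → π⊥ ≈ (+2.414214, +0.000000); max(|x|,|y|,|x±y|/√2) = 2.414214 > 1.2 ⇒ ∉ W
candidate 2: n = (2, 1, 3, 1) → π⊥ ≈ (+2.000000, -1.585786); max(|x|,|y|,|x±y|/√2) = 2.535534 > 1.2 ⇒ ∉ W
candidate 3: n = (-1, 0, 0, 1) → π⊥ ≈ (-0.292893, +0.707107); max(|x|,|y|,|x±y|/√2) = 0.707107 ≤ 1.2 ⇒ ∈ W
candidate 4: n = (-1, 1, 0, 0) → π⊥ ≈ (-1.707107, +0.707107); max(|x|,|y|,|x±y|/√2) = 1.707107 > 1.2 ⇒ ∉ W
candidate 5: n = (0, -1, 1, 1) → π⊥ ≈ (+1.414214, -1.000000); max(|x|,|y|,|x±y|/√2) = 1.707107 > 1.2 ⇒ ∉ W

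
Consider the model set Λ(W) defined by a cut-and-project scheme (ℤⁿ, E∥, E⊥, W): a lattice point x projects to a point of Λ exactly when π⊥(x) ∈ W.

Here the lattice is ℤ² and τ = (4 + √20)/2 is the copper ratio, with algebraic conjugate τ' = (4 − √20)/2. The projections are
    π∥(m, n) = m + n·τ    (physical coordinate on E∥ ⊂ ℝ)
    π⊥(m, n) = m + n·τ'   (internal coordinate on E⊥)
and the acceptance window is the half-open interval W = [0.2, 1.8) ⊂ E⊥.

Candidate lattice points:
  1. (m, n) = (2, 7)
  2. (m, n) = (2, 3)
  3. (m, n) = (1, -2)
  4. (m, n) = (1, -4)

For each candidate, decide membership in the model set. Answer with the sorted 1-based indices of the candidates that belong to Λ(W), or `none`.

Numerically τ ≈ 4.236068 and τ' = −1/τ ≈ -0.236068.
#1 (2,7): internal coord 2 + (7)·τ' = +0.347524; +0.347524 ∈ [0.2, 1.8) → IN Λ
#2 (2,3): internal coord 2 + (3)·τ' = +1.291796; +1.291796 ∈ [0.2, 1.8) → IN Λ
#3 (1,-2): internal coord 1 + (-2)·τ' = +1.472136; +1.472136 ∈ [0.2, 1.8) → IN Λ
#4 (1,-4): internal coord 1 + (-4)·τ' = +1.944272; +1.944272 ∉ [0.2, 1.8) → out

1, 2, 3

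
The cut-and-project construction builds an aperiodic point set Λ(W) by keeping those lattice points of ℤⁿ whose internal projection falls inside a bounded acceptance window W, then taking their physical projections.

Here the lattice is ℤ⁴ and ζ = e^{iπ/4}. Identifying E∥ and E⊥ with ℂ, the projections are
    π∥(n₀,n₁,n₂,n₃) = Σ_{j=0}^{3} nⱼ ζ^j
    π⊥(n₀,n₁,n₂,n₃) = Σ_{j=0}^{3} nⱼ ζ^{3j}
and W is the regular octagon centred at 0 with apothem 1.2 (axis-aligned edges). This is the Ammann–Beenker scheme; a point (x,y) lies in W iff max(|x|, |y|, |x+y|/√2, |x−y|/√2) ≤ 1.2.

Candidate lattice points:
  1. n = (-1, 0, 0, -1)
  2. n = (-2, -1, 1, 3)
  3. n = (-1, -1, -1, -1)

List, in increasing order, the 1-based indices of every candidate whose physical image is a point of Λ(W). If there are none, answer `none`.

2, 3

With ζ = e^{iπ/4} the internal vectors are ζ^0,ζ^3,ζ^6,ζ^9.
candidate 1: n = (-1, 0, 0, -1) → π⊥ ≈ (-1.7071, -0.7071); max(|x|,|y|,|x±y|/√2) = 1.7071 > 1.2 ⇒ ∉ W
candidate 2: n = (-2, -1, 1, 3) → π⊥ ≈ (+0.8284, +0.4142); max(|x|,|y|,|x±y|/√2) = 0.8787 ≤ 1.2 ⇒ ∈ W
candidate 3: n = (-1, -1, -1, -1) → π⊥ ≈ (-1.0000, -0.4142); max(|x|,|y|,|x±y|/√2) = 1.0000 ≤ 1.2 ⇒ ∈ W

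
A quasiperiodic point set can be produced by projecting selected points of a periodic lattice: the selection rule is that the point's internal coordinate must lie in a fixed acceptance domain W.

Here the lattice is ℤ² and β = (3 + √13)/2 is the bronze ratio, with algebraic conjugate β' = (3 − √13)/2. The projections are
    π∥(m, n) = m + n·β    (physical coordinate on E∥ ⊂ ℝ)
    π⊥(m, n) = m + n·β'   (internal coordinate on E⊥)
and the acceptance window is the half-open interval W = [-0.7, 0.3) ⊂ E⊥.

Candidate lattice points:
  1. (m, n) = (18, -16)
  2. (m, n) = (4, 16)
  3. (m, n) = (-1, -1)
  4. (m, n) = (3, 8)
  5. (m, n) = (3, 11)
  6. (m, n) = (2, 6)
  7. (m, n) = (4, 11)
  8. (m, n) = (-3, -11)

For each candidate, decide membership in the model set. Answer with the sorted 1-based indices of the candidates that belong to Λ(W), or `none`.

β' = (3−√13)/2 ≈ -0.302776.
candidate 1: (m,n)=(18,-16) → π∥ = 18-16·β ≈ -34.844410, π⊥ = 18-16·β' ≈ 22.844410 ∉ [-0.7, 0.3) ⇒ out
candidate 2: (m,n)=(4,16) → π∥ = 4+16·β ≈ 56.844410, π⊥ = 4+16·β' ≈ -0.844410 ∉ [-0.7, 0.3) ⇒ out
candidate 3: (m,n)=(-1,-1) → π∥ = -1-1·β ≈ -4.302776, π⊥ = -1-1·β' ≈ -0.697224 ∈ [-0.7, 0.3) ⇒ IN Λ
candidate 4: (m,n)=(3,8) → π∥ = 3+8·β ≈ 29.422205, π⊥ = 3+8·β' ≈ 0.577795 ∉ [-0.7, 0.3) ⇒ out
candidate 5: (m,n)=(3,11) → π∥ = 3+11·β ≈ 39.330532, π⊥ = 3+11·β' ≈ -0.330532 ∈ [-0.7, 0.3) ⇒ IN Λ
candidate 6: (m,n)=(2,6) → π∥ = 2+6·β ≈ 21.816654, π⊥ = 2+6·β' ≈ 0.183346 ∈ [-0.7, 0.3) ⇒ IN Λ
candidate 7: (m,n)=(4,11) → π∥ = 4+11·β ≈ 40.330532, π⊥ = 4+11·β' ≈ 0.669468 ∉ [-0.7, 0.3) ⇒ out
candidate 8: (m,n)=(-3,-11) → π∥ = -3-11·β ≈ -39.330532, π⊥ = -3-11·β' ≈ 0.330532 ∉ [-0.7, 0.3) ⇒ out

3, 5, 6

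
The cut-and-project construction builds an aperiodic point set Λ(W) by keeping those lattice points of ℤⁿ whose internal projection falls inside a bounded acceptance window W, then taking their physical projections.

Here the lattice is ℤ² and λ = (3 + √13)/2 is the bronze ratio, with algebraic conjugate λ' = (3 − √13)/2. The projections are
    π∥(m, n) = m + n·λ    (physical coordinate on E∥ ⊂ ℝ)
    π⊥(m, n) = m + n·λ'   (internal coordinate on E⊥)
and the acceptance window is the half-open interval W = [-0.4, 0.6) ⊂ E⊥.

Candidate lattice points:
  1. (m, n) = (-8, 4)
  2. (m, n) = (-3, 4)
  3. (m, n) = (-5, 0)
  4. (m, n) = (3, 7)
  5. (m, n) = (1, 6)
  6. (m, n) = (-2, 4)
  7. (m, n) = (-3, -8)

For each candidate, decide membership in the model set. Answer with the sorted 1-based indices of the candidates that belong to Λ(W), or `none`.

none

Numerically λ ≈ 3.302776 and λ' = −1/λ ≈ -0.302776.
#1 (-8,4): internal coord -8 + (4)·λ' = -9.211103; -9.211103 ∉ [-0.4, 0.6) → out
#2 (-3,4): internal coord -3 + (4)·λ' = -4.211103; -4.211103 ∉ [-0.4, 0.6) → out
#3 (-5,0): internal coord -5 + (0)·λ' = -5.000000; -5.000000 ∉ [-0.4, 0.6) → out
#4 (3,7): internal coord 3 + (7)·λ' = +0.880571; +0.880571 ∉ [-0.4, 0.6) → out
#5 (1,6): internal coord 1 + (6)·λ' = -0.816654; -0.816654 ∉ [-0.4, 0.6) → out
#6 (-2,4): internal coord -2 + (4)·λ' = -3.211103; -3.211103 ∉ [-0.4, 0.6) → out
#7 (-3,-8): internal coord -3 + (-8)·λ' = -0.577795; -0.577795 ∉ [-0.4, 0.6) → out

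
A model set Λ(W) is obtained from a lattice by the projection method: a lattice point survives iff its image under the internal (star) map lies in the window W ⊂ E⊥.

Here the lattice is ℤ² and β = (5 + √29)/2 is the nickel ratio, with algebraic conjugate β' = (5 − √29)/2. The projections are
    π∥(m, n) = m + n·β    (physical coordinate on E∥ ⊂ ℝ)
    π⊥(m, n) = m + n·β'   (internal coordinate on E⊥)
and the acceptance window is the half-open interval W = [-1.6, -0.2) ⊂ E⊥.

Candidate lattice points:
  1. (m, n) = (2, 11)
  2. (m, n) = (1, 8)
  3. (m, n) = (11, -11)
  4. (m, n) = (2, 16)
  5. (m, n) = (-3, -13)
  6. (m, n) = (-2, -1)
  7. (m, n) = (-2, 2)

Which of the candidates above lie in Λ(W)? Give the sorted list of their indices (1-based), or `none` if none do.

2, 4, 5

Compute β' = (5−√29)/2 = -0.192582, so π⊥(m,n) = m -0.192582·n.
#1 (2,11): internal coord 2 + (11)·β' = -0.118406; -0.118406 ∉ [-1.6, -0.2) → out
#2 (1,8): internal coord 1 + (8)·β' = -0.540659; -0.540659 ∈ [-1.6, -0.2) → IN Λ
#3 (11,-11): internal coord 11 + (-11)·β' = +13.118406; +13.118406 ∉ [-1.6, -0.2) → out
#4 (2,16): internal coord 2 + (16)·β' = -1.081318; -1.081318 ∈ [-1.6, -0.2) → IN Λ
#5 (-3,-13): internal coord -3 + (-13)·β' = -0.496429; -0.496429 ∈ [-1.6, -0.2) → IN Λ
#6 (-2,-1): internal coord -2 + (-1)·β' = -1.807418; -1.807418 ∉ [-1.6, -0.2) → out
#7 (-2,2): internal coord -2 + (2)·β' = -2.385165; -2.385165 ∉ [-1.6, -0.2) → out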